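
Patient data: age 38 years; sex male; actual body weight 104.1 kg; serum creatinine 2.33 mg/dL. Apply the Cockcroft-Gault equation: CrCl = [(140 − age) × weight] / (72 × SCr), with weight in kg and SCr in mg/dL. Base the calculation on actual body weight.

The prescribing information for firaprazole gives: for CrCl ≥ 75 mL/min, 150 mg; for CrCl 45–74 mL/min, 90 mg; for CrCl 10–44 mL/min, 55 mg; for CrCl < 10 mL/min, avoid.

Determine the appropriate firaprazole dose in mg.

CrCl = (140 − 38) × 104.1 / (72 × 2.33) = 10618.2 / 167.76 ≈ 63.3 mL/min
CrCl ≈ 63 mL/min → bracket 45–74 mL/min.
Dose for this bracket: 90 mg.

90 mg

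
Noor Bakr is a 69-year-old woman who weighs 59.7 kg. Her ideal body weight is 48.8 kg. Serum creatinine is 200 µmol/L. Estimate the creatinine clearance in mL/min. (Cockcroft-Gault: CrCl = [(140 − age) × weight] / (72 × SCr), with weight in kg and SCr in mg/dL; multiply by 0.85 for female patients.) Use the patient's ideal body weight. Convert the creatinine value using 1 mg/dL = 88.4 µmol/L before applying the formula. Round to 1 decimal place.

18.1 mL/min

SCr = 200 / 88.4 = 2.262 mg/dL
CrCl = (140 − 69) × 48.8 / (72 × 2.262) × 0.85 = 3464.8 / 162.86 × 0.85 ≈ 18.1 mL/min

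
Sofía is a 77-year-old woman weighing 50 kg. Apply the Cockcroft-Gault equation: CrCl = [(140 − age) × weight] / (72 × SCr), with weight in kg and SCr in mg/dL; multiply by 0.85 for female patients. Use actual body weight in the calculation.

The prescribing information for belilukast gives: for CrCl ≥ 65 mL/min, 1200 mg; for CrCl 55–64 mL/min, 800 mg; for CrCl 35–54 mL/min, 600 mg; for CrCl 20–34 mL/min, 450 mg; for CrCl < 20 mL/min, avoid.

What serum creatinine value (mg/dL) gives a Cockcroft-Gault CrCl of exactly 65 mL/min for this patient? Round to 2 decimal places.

0.57 mg/dL

Standard dose requires CrCl ≥ 65 mL/min.
Set (140 − 77) × 50 × 0.85 / (72 × SCr) = 65
SCr = (140 − 77) × 50 × 0.85 / (72 × 65) = 0.572 mg/dL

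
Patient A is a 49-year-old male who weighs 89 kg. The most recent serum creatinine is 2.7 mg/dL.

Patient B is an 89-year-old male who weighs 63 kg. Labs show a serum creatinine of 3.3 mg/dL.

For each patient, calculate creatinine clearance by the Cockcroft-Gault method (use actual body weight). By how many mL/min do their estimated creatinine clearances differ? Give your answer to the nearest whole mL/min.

Patient A: CrCl = (140 − 49) × 89 / (72 × 2.7) = 8099.0 / 194.40 ≈ 41.7 mL/min
Patient B: CrCl = (140 − 89) × 63 / (72 × 3.3) = 3213.0 / 237.60 ≈ 13.5 mL/min
|41.7 − 13.5| = 28.2 mL/min

28 mL/min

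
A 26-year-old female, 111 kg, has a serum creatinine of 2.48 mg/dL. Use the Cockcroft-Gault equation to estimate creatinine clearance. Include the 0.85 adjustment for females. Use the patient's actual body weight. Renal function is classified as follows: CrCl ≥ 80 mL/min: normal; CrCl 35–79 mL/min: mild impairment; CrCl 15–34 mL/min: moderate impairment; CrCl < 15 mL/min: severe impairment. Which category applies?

mild impairment

CrCl = (140 − 26) × 111 / (72 × 2.48) × 0.85 = 12654.0 / 178.56 × 0.85 ≈ 60.2 mL/min
60 mL/min falls in the 'mild impairment' range.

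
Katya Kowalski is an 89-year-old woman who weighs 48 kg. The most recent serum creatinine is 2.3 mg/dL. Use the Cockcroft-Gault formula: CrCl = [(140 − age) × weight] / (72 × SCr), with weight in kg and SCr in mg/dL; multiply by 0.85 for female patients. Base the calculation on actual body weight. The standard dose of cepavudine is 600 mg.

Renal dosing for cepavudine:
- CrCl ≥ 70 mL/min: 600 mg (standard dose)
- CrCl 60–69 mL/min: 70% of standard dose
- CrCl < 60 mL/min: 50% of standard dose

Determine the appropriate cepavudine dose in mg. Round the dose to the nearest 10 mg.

300 mg

CrCl = (140 − 89) × 48 / (72 × 2.3) × 0.85 = 2448.0 / 165.60 × 0.85 ≈ 12.6 mL/min
CrCl ≈ 13 mL/min → bracket < 60 mL/min.
50% of 600 mg = 300 mg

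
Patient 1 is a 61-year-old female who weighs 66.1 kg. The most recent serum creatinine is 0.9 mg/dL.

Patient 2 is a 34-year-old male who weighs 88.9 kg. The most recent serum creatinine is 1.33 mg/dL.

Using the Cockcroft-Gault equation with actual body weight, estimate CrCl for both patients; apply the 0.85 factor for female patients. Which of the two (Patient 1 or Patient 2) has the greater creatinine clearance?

Patient 1: CrCl = (140 − 61) × 66.1 / (72 × 0.9) × 0.85 = 5221.9 / 64.80 × 0.85 ≈ 68.5 mL/min
Patient 2: CrCl = (140 − 34) × 88.9 / (72 × 1.33) = 9423.4 / 95.76 ≈ 98.4 mL/min
68.5 vs 98.4 mL/min → Patient 2 is higher.

Patient 2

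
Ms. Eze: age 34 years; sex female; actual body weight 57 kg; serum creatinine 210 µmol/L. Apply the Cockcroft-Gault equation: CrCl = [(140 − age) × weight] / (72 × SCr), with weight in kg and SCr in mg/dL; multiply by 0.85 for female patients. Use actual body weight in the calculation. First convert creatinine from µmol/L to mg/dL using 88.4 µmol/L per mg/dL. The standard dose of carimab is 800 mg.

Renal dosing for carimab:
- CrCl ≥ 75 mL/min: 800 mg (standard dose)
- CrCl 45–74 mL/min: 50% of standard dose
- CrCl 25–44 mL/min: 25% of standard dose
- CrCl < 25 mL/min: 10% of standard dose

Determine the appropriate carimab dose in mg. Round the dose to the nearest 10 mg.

200 mg

SCr = 210 / 88.4 = 2.376 mg/dL
CrCl = (140 − 34) × 57 / (72 × 2.376) × 0.85 = 6042.0 / 171.07 × 0.85 ≈ 30.0 mL/min
CrCl ≈ 30 mL/min → bracket 25–44 mL/min.
25% of 800 mg = 200 mg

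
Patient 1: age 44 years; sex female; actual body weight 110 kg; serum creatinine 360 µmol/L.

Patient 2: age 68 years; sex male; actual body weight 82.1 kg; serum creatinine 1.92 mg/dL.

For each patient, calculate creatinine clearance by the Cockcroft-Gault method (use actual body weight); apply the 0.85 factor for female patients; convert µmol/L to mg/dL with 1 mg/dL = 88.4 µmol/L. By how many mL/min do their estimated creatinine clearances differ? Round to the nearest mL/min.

12 mL/min

Patient 1: SCr = 360 / 88.4 = 4.072 mg/dL
Patient 1: CrCl = (140 − 44) × 110 / (72 × 4.072) × 0.85 = 10560.0 / 293.18 × 0.85 ≈ 30.6 mL/min
Patient 2: CrCl = (140 − 68) × 82.1 / (72 × 1.92) = 5911.2 / 138.24 ≈ 42.8 mL/min
|30.6 − 42.8| = 12.2 mL/min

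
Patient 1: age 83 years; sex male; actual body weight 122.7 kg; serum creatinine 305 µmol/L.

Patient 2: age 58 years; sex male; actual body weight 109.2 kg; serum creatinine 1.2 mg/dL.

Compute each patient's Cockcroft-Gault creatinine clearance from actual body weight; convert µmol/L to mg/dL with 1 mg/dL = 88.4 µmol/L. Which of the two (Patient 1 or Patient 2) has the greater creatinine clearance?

Patient 1: SCr = 305 / 88.4 = 3.45 mg/dL
Patient 1: CrCl = (140 − 83) × 122.7 / (72 × 3.45) = 6993.9 / 248.40 ≈ 28.2 mL/min
Patient 2: CrCl = (140 − 58) × 109.2 / (72 × 1.2) = 8954.4 / 86.40 ≈ 103.6 mL/min
28.2 vs 103.6 mL/min → Patient 2 is higher.

Patient 2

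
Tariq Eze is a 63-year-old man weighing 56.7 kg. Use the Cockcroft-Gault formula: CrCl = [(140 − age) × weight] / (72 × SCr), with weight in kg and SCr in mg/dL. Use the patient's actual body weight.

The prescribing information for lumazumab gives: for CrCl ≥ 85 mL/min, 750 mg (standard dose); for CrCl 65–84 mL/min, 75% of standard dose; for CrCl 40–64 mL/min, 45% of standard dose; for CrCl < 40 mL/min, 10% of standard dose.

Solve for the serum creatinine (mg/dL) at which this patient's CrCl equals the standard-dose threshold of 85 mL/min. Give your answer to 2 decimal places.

0.71 mg/dL

Standard dose requires CrCl ≥ 85 mL/min.
Set (140 − 63) × 56.7 / (72 × SCr) = 85
SCr = (140 − 63) × 56.7 / (72 × 85) = 0.713 mg/dL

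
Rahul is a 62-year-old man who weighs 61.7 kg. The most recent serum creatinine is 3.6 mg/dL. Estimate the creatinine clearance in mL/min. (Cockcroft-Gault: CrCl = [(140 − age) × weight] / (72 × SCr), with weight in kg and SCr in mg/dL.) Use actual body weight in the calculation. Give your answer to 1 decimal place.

18.6 mL/min

CrCl = (140 − 62) × 61.7 / (72 × 3.6) = 4812.6 / 259.20 ≈ 18.6 mL/min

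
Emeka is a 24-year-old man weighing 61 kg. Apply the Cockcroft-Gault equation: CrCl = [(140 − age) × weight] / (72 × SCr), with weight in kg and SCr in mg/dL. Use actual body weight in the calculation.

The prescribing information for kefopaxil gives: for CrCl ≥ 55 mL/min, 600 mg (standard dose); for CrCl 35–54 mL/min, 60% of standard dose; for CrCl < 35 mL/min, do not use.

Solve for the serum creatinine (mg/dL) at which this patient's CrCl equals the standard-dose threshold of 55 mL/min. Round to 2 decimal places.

1.79 mg/dL

Standard dose requires CrCl ≥ 55 mL/min.
Set (140 − 24) × 61 / (72 × SCr) = 55
SCr = (140 − 24) × 61 / (72 × 55) = 1.787 mg/dL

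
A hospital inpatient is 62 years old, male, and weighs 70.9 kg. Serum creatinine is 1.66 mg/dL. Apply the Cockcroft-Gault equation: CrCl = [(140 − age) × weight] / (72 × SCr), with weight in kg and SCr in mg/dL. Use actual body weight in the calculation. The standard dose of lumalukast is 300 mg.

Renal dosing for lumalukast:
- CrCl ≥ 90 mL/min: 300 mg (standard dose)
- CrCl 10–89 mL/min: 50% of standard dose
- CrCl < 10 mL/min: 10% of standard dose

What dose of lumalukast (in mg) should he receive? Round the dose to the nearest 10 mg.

CrCl = (140 − 62) × 70.9 / (72 × 1.66) = 5530.2 / 119.52 ≈ 46.3 mL/min
CrCl ≈ 46 mL/min → bracket 10–89 mL/min.
50% of 300 mg = 150 mg

150 mg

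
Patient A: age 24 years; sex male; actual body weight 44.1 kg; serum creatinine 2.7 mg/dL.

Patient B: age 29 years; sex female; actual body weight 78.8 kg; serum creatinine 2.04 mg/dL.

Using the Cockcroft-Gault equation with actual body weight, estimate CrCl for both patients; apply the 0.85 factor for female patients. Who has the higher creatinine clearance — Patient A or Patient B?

Patient A: CrCl = (140 − 24) × 44.1 / (72 × 2.7) = 5115.6 / 194.40 ≈ 26.3 mL/min
Patient B: CrCl = (140 − 29) × 78.8 / (72 × 2.04) × 0.85 = 8746.8 / 146.88 × 0.85 ≈ 50.6 mL/min
26.3 vs 50.6 mL/min → Patient B is higher.

Patient B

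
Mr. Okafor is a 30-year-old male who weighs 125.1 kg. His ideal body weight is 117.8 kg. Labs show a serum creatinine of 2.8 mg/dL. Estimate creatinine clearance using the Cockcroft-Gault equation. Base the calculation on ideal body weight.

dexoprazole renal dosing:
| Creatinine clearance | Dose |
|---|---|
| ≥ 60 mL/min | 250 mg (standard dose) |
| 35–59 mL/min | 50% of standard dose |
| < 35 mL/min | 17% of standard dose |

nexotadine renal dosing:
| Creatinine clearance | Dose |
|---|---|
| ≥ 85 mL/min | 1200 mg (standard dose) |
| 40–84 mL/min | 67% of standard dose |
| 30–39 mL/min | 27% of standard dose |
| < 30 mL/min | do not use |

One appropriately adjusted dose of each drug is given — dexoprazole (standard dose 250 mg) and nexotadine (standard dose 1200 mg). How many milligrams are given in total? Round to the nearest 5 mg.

CrCl = (140 − 30) × 117.8 / (72 × 2.8) = 12958.0 / 201.60 ≈ 64.3 mL/min
CrCl ≈ 64 mL/min.
dexoprazole: ≥ 60 mL/min → 100% of 250 mg = 250 mg.
nexotadine: 40–84 mL/min → 67% of 1200 mg = 804 mg.
Total = 250 + 804 = 1054 mg.

1055 mg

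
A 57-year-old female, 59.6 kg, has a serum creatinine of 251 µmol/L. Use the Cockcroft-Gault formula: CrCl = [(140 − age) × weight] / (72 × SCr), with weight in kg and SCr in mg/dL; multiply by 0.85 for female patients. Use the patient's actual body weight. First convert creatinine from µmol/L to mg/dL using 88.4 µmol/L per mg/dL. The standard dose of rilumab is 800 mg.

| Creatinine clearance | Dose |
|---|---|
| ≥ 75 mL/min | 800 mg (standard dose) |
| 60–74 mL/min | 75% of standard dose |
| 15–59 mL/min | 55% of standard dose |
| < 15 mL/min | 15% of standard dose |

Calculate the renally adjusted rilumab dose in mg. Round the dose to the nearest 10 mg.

440 mg

SCr = 251 / 88.4 = 2.839 mg/dL
CrCl = (140 − 57) × 59.6 / (72 × 2.839) × 0.85 = 4946.8 / 204.41 × 0.85 ≈ 20.6 mL/min
CrCl ≈ 21 mL/min → bracket 15–59 mL/min.
55% of 800 mg = 440 mg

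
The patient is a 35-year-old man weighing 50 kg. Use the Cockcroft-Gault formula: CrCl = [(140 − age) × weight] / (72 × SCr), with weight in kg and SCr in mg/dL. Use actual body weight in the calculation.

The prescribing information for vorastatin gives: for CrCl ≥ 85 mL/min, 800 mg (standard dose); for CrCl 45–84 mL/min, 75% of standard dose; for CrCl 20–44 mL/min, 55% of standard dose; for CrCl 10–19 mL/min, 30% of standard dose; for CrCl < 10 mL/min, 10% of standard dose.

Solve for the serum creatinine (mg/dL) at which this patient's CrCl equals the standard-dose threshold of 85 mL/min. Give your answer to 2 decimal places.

0.86 mg/dL

Standard dose requires CrCl ≥ 85 mL/min.
Set (140 − 35) × 50 / (72 × SCr) = 85
SCr = (140 − 35) × 50 / (72 × 85) = 0.858 mg/dL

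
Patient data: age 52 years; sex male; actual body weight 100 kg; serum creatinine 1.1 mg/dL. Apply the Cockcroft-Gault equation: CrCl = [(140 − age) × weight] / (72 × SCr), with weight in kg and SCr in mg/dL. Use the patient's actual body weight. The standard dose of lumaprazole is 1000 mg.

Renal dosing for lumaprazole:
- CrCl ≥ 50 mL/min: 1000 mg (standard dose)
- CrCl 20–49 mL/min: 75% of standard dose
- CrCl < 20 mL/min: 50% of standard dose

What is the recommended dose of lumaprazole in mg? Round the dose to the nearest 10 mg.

1000 mg

CrCl = (140 − 52) × 100 / (72 × 1.1) = 8800.0 / 79.20 ≈ 111.1 mL/min
CrCl ≈ 111 mL/min → bracket ≥ 50 mL/min.
100% of 1000 mg = 1000 mg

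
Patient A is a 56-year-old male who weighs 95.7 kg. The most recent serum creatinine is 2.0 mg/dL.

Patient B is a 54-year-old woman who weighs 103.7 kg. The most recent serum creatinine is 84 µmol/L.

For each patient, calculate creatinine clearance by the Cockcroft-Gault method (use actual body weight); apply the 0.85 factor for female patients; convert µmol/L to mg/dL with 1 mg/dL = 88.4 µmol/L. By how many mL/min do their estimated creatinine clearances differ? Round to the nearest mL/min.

Patient A: CrCl = (140 − 56) × 95.7 / (72 × 2) = 8038.8 / 144.00 ≈ 55.8 mL/min
Patient B: SCr = 84 / 88.4 = 0.95 mg/dL
Patient B: CrCl = (140 − 54) × 103.7 / (72 × 0.95) × 0.85 = 8918.2 / 68.40 × 0.85 ≈ 110.8 mL/min
|55.8 − 110.8| = 55.0 mL/min

55 mL/min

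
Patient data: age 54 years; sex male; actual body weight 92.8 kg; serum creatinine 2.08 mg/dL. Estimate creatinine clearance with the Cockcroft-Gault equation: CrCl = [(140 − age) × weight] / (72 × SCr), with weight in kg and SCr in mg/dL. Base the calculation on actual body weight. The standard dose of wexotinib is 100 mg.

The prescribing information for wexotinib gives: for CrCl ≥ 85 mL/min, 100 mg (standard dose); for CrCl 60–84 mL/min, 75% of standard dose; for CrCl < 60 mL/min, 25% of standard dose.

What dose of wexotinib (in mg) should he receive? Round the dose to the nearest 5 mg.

CrCl = (140 − 54) × 92.8 / (72 × 2.08) = 7980.8 / 149.76 ≈ 53.3 mL/min
CrCl ≈ 53 mL/min → bracket < 60 mL/min.
25% of 100 mg = 25 mg

25 mg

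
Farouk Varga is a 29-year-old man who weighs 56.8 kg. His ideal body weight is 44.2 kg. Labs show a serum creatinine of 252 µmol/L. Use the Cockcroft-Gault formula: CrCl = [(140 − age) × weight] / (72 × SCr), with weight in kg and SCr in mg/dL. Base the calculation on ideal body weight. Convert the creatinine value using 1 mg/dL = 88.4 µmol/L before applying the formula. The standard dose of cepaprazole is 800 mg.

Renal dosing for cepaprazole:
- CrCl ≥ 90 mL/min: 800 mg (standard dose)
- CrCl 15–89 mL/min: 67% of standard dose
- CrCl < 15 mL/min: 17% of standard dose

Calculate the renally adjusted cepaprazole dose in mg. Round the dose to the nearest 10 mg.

540 mg

SCr = 252 / 88.4 = 2.851 mg/dL
CrCl = (140 − 29) × 44.2 / (72 × 2.851) = 4906.2 / 205.27 ≈ 23.9 mL/min
CrCl ≈ 24 mL/min → bracket 15–89 mL/min.
67% of 800 mg = 536 mg → 540 mg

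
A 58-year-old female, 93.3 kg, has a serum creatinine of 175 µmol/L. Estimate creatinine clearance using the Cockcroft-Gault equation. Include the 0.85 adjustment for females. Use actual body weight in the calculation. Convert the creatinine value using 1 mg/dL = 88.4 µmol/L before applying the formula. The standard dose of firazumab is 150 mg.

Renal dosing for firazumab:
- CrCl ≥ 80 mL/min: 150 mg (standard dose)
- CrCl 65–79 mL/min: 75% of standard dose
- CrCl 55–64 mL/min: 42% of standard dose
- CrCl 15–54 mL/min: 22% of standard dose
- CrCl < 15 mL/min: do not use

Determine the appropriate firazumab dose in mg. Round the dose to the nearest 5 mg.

35 mg

SCr = 175 / 88.4 = 1.98 mg/dL
CrCl = (140 − 58) × 93.3 / (72 × 1.98) × 0.85 = 7650.6 / 142.56 × 0.85 ≈ 45.6 mL/min
CrCl ≈ 46 mL/min → bracket 15–54 mL/min.
22% of 150 mg = 33 mg → 35 mg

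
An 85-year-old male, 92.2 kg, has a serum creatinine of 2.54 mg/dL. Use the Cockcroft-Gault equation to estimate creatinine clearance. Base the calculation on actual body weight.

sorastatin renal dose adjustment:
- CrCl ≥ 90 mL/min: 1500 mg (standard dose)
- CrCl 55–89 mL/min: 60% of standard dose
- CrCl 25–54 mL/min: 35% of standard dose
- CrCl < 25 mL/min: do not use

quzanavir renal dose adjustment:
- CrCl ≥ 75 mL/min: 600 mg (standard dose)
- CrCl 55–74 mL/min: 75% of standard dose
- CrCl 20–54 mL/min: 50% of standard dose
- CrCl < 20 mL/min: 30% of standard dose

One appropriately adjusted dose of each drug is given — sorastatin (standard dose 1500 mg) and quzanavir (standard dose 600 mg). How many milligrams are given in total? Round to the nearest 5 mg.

825 mg

CrCl = (140 − 85) × 92.2 / (72 × 2.54) = 5071.0 / 182.88 ≈ 27.7 mL/min
CrCl ≈ 28 mL/min.
sorastatin: 25–54 mL/min → 35% of 1500 mg = 525 mg.
quzanavir: 20–54 mL/min → 50% of 600 mg = 300 mg.
Total = 525 + 300 = 825 mg.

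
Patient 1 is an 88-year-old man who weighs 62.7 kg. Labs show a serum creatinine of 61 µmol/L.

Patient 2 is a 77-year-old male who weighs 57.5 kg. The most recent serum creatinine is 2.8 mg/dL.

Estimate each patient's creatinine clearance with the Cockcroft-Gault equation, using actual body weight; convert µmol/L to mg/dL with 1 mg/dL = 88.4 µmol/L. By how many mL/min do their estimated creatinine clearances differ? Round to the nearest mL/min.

Patient 1: SCr = 61 / 88.4 = 0.69 mg/dL
Patient 1: CrCl = (140 − 88) × 62.7 / (72 × 0.69) = 3260.4 / 49.68 ≈ 65.6 mL/min
Patient 2: CrCl = (140 − 77) × 57.5 / (72 × 2.8) = 3622.5 / 201.60 ≈ 18.0 mL/min
|65.6 − 18.0| = 47.6 mL/min

48 mL/min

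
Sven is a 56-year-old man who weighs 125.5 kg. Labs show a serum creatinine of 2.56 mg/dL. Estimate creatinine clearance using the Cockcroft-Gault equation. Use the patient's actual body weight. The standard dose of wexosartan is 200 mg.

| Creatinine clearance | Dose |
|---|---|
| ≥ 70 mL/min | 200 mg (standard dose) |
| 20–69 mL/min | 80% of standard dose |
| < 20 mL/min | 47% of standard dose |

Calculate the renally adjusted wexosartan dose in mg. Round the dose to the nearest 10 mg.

160 mg

CrCl = (140 − 56) × 125.5 / (72 × 2.56) = 10542.0 / 184.32 ≈ 57.2 mL/min
CrCl ≈ 57 mL/min → bracket 20–69 mL/min.
80% of 200 mg = 160 mg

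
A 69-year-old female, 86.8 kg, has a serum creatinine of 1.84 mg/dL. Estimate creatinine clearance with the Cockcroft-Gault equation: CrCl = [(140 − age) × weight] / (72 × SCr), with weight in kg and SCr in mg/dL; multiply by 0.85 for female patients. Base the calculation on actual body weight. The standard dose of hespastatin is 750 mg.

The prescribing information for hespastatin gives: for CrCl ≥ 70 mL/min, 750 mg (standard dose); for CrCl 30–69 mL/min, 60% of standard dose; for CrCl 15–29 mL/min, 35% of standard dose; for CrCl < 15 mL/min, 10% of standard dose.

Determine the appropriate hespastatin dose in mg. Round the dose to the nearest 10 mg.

450 mg

CrCl = (140 − 69) × 86.8 / (72 × 1.84) × 0.85 = 6162.8 / 132.48 × 0.85 ≈ 39.5 mL/min
CrCl ≈ 40 mL/min → bracket 30–69 mL/min.
60% of 750 mg = 450 mg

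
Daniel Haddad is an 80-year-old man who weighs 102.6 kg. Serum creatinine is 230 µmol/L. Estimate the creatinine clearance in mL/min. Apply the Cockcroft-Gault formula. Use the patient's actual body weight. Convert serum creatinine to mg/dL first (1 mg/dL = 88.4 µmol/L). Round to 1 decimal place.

32.9 mL/min

SCr = 230 / 88.4 = 2.602 mg/dL
CrCl = (140 − 80) × 102.6 / (72 × 2.602) = 6156.0 / 187.34 ≈ 32.9 mL/min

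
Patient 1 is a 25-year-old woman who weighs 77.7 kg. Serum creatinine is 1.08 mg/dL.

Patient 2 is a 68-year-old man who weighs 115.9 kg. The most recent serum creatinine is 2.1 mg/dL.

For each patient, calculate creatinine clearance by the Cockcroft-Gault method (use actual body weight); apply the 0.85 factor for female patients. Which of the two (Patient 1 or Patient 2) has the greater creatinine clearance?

Patient 1: CrCl = (140 − 25) × 77.7 / (72 × 1.08) × 0.85 = 8935.5 / 77.76 × 0.85 ≈ 97.7 mL/min
Patient 2: CrCl = (140 − 68) × 115.9 / (72 × 2.1) = 8344.8 / 151.20 ≈ 55.2 mL/min
97.7 vs 55.2 mL/min → Patient 1 is higher.

Patient 1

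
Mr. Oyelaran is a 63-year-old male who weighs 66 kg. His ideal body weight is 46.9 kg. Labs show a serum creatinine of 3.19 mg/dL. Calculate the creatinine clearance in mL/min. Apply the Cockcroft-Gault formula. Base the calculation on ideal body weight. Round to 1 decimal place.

15.7 mL/min

CrCl = (140 − 63) × 46.9 / (72 × 3.19) = 3611.3 / 229.68 ≈ 15.7 mL/min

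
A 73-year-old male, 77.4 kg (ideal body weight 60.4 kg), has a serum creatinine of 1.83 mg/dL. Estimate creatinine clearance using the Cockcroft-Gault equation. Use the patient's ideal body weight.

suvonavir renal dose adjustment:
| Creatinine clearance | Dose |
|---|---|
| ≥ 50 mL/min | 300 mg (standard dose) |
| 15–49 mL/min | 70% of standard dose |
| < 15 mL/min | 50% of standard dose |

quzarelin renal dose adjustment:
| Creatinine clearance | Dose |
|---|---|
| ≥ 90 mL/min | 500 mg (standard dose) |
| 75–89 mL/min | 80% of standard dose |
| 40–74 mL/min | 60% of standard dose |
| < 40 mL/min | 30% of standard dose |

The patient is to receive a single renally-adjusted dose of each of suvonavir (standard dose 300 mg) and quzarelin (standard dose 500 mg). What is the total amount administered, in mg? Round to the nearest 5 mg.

CrCl = (140 − 73) × 60.4 / (72 × 1.83) = 4046.8 / 131.76 ≈ 30.7 mL/min
CrCl ≈ 31 mL/min.
suvonavir: 15–49 mL/min → 70% of 300 mg = 210 mg.
quzarelin: < 40 mL/min → 30% of 500 mg = 150 mg.
Total = 210 + 150 = 360 mg.

360 mg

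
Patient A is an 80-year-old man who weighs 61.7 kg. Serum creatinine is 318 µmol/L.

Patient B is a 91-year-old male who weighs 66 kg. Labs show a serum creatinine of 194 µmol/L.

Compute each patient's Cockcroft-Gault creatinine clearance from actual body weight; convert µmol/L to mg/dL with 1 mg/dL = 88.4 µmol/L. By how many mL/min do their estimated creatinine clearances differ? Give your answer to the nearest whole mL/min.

Patient A: SCr = 318 / 88.4 = 3.597 mg/dL
Patient A: CrCl = (140 − 80) × 61.7 / (72 × 3.597) = 3702.0 / 258.98 ≈ 14.3 mL/min
Patient B: SCr = 194 / 88.4 = 2.195 mg/dL
Patient B: CrCl = (140 − 91) × 66 / (72 × 2.195) = 3234.0 / 158.04 ≈ 20.5 mL/min
|14.3 − 20.5| = 6.2 mL/min

6 mL/min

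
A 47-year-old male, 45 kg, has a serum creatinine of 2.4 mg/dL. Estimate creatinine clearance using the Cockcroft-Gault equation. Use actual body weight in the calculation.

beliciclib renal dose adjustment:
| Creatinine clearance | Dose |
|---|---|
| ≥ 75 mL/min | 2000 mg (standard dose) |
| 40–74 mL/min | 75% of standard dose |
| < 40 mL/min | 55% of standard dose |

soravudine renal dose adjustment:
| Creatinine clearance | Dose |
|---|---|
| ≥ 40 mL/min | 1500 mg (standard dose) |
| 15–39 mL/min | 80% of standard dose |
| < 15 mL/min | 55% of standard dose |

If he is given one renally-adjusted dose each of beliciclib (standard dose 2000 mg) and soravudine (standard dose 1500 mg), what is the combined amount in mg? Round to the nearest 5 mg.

CrCl = (140 − 47) × 45 / (72 × 2.4) = 4185.0 / 172.80 ≈ 24.2 mL/min
CrCl ≈ 24 mL/min.
beliciclib: < 40 mL/min → 55% of 2000 mg = 1100 mg.
soravudine: 15–39 mL/min → 80% of 1500 mg = 1200 mg.
Total = 1100 + 1200 = 2300 mg.

2300 mg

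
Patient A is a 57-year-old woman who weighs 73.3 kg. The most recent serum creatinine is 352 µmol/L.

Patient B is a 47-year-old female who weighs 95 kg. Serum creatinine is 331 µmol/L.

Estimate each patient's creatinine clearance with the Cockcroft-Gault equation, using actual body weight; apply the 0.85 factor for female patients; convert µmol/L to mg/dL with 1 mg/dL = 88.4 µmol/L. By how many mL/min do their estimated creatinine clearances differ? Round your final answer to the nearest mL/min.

Patient A: SCr = 352 / 88.4 = 3.982 mg/dL
Patient A: CrCl = (140 − 57) × 73.3 / (72 × 3.982) × 0.85 = 6083.9 / 286.70 × 0.85 ≈ 18.0 mL/min
Patient B: SCr = 331 / 88.4 = 3.744 mg/dL
Patient B: CrCl = (140 − 47) × 95 / (72 × 3.744) × 0.85 = 8835.0 / 269.57 × 0.85 ≈ 27.9 mL/min
|18.0 − 27.9| = 9.9 mL/min

10 mL/min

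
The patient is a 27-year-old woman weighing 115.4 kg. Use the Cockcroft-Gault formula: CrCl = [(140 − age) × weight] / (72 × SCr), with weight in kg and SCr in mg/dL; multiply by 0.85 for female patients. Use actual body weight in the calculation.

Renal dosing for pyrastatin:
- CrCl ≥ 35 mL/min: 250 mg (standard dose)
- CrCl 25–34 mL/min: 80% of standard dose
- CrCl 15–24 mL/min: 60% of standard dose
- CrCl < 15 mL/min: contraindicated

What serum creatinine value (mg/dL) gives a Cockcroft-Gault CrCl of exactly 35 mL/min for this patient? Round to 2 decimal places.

4.40 mg/dL

Standard dose requires CrCl ≥ 35 mL/min.
Set (140 − 27) × 115.4 × 0.85 / (72 × SCr) = 35
SCr = (140 − 27) × 115.4 × 0.85 / (72 × 35) = 4.398 mg/dL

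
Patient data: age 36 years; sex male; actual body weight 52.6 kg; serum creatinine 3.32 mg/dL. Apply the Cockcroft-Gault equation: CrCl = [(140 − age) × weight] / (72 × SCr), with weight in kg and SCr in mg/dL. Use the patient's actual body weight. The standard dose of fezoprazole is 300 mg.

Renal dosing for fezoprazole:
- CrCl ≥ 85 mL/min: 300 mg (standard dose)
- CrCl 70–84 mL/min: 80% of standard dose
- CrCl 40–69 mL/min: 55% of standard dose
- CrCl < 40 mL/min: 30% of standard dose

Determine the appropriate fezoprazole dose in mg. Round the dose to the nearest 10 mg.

90 mg

CrCl = (140 − 36) × 52.6 / (72 × 3.32) = 5470.4 / 239.04 ≈ 22.9 mL/min
CrCl ≈ 23 mL/min → bracket < 40 mL/min.
30% of 300 mg = 90 mg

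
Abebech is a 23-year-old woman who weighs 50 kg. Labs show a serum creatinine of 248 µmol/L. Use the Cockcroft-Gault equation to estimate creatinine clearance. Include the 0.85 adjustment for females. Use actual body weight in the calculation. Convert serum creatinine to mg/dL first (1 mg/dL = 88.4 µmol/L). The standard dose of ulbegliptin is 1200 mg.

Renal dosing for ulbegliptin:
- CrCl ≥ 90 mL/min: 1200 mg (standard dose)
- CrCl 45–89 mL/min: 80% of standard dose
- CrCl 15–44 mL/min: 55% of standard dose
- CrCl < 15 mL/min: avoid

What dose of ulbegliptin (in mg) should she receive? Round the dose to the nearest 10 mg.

SCr = 248 / 88.4 = 2.805 mg/dL
CrCl = (140 − 23) × 50 / (72 × 2.805) × 0.85 = 5850.0 / 201.96 × 0.85 ≈ 24.6 mL/min
CrCl ≈ 25 mL/min → bracket 15–44 mL/min.
55% of 1200 mg = 660 mg

660 mg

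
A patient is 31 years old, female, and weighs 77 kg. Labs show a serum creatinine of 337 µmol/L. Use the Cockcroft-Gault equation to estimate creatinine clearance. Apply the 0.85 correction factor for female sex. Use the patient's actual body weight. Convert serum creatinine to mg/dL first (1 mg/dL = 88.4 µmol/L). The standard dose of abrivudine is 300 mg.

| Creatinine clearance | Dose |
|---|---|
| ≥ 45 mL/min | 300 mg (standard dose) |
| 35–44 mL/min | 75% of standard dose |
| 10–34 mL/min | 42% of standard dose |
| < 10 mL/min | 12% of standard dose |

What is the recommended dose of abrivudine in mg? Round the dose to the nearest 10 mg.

SCr = 337 / 88.4 = 3.812 mg/dL
CrCl = (140 − 31) × 77 / (72 × 3.812) × 0.85 = 8393.0 / 274.46 × 0.85 ≈ 26.0 mL/min
CrCl ≈ 26 mL/min → bracket 10–34 mL/min.
42% of 300 mg = 126 mg → 130 mg

130 mg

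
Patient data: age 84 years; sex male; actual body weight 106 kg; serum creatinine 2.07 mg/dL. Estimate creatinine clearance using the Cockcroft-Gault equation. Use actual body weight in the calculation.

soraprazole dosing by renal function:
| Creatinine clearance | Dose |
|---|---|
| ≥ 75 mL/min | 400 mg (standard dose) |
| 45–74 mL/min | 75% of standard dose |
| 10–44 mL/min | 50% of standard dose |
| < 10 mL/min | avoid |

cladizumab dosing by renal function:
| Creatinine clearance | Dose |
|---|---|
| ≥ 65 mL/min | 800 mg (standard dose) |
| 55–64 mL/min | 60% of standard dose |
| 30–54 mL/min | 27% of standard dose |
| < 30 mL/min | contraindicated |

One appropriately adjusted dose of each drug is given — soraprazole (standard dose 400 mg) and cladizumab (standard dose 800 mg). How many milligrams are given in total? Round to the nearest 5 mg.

CrCl = (140 − 84) × 106 / (72 × 2.07) = 5936.0 / 149.04 ≈ 39.8 mL/min
CrCl ≈ 40 mL/min.
soraprazole: 10–44 mL/min → 50% of 400 mg = 200 mg.
cladizumab: 30–54 mL/min → 27% of 800 mg = 216 mg.
Total = 200 + 216 = 416 mg.

415 mg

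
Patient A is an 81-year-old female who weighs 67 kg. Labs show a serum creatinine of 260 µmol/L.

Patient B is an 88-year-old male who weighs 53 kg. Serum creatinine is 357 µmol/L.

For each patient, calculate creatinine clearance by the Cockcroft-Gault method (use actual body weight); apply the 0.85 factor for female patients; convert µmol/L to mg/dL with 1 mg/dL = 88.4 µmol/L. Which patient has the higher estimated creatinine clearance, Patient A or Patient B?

Patient A: SCr = 260 / 88.4 = 2.941 mg/dL
Patient A: CrCl = (140 − 81) × 67 / (72 × 2.941) × 0.85 = 3953.0 / 211.75 × 0.85 ≈ 15.9 mL/min
Patient B: SCr = 357 / 88.4 = 4.038 mg/dL
Patient B: CrCl = (140 − 88) × 53 / (72 × 4.038) = 2756.0 / 290.74 ≈ 9.5 mL/min
15.9 vs 9.5 mL/min → Patient A is higher.

Patient A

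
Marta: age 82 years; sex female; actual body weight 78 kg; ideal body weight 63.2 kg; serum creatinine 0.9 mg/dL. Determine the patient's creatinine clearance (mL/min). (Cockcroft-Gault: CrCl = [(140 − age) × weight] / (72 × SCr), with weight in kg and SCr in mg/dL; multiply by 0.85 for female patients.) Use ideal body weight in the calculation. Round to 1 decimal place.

48.1 mL/min

CrCl = (140 − 82) × 63.2 / (72 × 0.9) × 0.85 = 3665.6 / 64.80 × 0.85 ≈ 48.1 mL/min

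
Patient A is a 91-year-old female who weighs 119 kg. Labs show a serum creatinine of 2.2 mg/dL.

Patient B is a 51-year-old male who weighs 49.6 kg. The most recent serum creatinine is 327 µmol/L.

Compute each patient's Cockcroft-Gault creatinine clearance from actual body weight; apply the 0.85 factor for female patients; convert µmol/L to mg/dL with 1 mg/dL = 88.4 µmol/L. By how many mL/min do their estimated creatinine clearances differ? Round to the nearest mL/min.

15 mL/min

Patient A: CrCl = (140 − 91) × 119 / (72 × 2.2) × 0.85 = 5831.0 / 158.40 × 0.85 ≈ 31.3 mL/min
Patient B: SCr = 327 / 88.4 = 3.699 mg/dL
Patient B: CrCl = (140 − 51) × 49.6 / (72 × 3.699) = 4414.4 / 266.33 ≈ 16.6 mL/min
|31.3 − 16.6| = 14.7 mL/min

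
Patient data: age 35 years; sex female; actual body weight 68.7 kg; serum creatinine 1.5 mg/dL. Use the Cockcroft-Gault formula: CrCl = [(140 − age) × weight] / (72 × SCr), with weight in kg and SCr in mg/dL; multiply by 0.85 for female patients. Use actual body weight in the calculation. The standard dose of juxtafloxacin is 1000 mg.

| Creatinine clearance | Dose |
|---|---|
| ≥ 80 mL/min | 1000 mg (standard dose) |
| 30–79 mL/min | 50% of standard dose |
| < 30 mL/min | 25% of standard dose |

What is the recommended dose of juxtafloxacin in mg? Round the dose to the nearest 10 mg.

CrCl = (140 − 35) × 68.7 / (72 × 1.5) × 0.85 = 7213.5 / 108.00 × 0.85 ≈ 56.8 mL/min
CrCl ≈ 57 mL/min → bracket 30–79 mL/min.
50% of 1000 mg = 500 mg

500 mg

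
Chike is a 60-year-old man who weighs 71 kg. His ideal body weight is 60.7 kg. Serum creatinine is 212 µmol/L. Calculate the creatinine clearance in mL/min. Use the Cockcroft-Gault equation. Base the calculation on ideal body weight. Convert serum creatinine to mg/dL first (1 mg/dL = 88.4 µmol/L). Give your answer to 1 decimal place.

28.1 mL/min

SCr = 212 / 88.4 = 2.398 mg/dL
CrCl = (140 − 60) × 60.7 / (72 × 2.398) = 4856.0 / 172.66 ≈ 28.1 mL/min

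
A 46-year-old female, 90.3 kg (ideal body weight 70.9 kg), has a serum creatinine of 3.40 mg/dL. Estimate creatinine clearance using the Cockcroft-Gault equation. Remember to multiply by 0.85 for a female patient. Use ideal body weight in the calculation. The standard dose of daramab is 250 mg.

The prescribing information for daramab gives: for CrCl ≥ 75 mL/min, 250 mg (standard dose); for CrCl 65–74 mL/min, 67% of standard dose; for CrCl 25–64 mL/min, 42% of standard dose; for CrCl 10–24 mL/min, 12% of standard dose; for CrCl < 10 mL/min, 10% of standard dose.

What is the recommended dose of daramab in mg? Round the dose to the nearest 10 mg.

30 mg

CrCl = (140 − 46) × 70.9 / (72 × 3.4) × 0.85 = 6664.6 / 244.80 × 0.85 ≈ 23.1 mL/min
CrCl ≈ 23 mL/min → bracket 10–24 mL/min.
12% of 250 mg = 30 mg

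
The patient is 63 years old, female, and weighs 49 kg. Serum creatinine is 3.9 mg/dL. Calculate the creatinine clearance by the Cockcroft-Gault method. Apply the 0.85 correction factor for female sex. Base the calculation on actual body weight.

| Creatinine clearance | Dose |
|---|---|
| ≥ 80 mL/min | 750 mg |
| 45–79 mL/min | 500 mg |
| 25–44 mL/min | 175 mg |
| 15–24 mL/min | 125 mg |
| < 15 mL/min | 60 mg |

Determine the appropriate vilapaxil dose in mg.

60 mg

CrCl = (140 − 63) × 49 / (72 × 3.9) × 0.85 = 3773.0 / 280.80 × 0.85 ≈ 11.4 mL/min
CrCl ≈ 11 mL/min → bracket < 15 mL/min.
Dose for this bracket: 60 mg.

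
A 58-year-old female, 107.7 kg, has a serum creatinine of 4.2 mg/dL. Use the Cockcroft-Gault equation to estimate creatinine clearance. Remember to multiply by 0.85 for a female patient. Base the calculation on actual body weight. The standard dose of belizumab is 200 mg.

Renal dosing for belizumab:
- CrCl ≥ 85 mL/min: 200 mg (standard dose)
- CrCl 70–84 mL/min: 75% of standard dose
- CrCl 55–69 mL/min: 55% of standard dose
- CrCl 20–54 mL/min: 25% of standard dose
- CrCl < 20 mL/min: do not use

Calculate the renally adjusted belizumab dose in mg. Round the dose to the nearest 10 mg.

CrCl = (140 − 58) × 107.7 / (72 × 4.2) × 0.85 = 8831.4 / 302.40 × 0.85 ≈ 24.8 mL/min
CrCl ≈ 25 mL/min → bracket 20–54 mL/min.
25% of 200 mg = 50 mg

50 mg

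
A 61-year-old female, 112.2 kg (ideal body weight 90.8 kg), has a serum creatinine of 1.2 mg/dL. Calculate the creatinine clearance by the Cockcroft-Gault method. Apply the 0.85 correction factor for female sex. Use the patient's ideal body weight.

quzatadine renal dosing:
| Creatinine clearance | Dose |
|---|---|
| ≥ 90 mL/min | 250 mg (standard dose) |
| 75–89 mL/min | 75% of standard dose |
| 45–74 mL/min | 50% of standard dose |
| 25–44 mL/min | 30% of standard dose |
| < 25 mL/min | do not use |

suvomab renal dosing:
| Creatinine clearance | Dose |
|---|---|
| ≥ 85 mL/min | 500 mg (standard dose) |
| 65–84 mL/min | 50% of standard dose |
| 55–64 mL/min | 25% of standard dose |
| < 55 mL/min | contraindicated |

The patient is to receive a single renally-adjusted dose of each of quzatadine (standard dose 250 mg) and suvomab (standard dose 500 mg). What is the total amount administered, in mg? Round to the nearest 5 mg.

375 mg

CrCl = (140 − 61) × 90.8 / (72 × 1.2) × 0.85 = 7173.2 / 86.40 × 0.85 ≈ 70.6 mL/min
CrCl ≈ 71 mL/min.
quzatadine: 45–74 mL/min → 50% of 250 mg = 125 mg.
suvomab: 65–84 mL/min → 50% of 500 mg = 250 mg.
Total = 125 + 250 = 375 mg.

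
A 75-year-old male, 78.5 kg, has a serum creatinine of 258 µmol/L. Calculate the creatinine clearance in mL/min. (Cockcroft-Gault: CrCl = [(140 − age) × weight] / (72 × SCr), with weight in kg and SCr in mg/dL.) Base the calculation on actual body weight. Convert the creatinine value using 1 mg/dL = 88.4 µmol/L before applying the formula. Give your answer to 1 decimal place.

SCr = 258 / 88.4 = 2.919 mg/dL
CrCl = (140 − 75) × 78.5 / (72 × 2.919) = 5102.5 / 210.17 ≈ 24.3 mL/min

24.3 mL/min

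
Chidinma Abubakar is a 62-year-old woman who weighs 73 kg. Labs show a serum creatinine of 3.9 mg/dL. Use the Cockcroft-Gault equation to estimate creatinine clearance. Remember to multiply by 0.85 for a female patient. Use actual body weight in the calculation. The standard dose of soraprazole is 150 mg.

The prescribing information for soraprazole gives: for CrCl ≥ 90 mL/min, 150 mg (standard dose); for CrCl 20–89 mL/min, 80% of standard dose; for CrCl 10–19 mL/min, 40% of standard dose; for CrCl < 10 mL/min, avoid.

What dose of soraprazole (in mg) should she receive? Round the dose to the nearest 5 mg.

60 mg

CrCl = (140 − 62) × 73 / (72 × 3.9) × 0.85 = 5694.0 / 280.80 × 0.85 ≈ 17.2 mL/min
CrCl ≈ 17 mL/min → bracket 10–19 mL/min.
40% of 150 mg = 60 mg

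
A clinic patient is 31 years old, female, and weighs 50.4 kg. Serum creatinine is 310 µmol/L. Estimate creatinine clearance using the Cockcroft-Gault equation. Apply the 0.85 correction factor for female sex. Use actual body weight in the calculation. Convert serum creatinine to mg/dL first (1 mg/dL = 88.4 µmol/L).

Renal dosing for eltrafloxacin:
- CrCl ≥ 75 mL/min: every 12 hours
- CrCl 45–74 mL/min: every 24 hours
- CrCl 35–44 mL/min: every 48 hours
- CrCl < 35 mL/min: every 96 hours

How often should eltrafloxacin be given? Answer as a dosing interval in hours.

every 96 hours

SCr = 310 / 88.4 = 3.507 mg/dL
CrCl = (140 − 31) × 50.4 / (72 × 3.507) × 0.85 = 5493.6 / 252.50 × 0.85 ≈ 18.5 mL/min
CrCl ≈ 18 mL/min → bracket < 35 mL/min → every 96 hours.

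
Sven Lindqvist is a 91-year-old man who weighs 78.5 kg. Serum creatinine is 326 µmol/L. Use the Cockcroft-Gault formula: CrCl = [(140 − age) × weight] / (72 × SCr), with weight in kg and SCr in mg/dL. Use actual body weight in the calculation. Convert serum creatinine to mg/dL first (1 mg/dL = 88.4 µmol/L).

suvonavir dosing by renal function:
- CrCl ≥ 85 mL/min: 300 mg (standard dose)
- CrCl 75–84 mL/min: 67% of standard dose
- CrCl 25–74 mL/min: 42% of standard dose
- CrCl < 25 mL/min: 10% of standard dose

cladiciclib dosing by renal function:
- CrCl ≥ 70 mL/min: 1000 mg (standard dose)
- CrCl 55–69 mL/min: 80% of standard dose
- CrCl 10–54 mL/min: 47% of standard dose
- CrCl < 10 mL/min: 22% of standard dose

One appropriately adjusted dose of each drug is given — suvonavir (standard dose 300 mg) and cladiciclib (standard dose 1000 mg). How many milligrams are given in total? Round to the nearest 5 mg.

SCr = 326 / 88.4 = 3.688 mg/dL
CrCl = (140 − 91) × 78.5 / (72 × 3.688) = 3846.5 / 265.54 ≈ 14.5 mL/min
CrCl ≈ 14 mL/min.
suvonavir: < 25 mL/min → 10% of 300 mg = 30 mg.
cladiciclib: 10–54 mL/min → 47% of 1000 mg = 470 mg.
Total = 30 + 470 = 500 mg.

500 mg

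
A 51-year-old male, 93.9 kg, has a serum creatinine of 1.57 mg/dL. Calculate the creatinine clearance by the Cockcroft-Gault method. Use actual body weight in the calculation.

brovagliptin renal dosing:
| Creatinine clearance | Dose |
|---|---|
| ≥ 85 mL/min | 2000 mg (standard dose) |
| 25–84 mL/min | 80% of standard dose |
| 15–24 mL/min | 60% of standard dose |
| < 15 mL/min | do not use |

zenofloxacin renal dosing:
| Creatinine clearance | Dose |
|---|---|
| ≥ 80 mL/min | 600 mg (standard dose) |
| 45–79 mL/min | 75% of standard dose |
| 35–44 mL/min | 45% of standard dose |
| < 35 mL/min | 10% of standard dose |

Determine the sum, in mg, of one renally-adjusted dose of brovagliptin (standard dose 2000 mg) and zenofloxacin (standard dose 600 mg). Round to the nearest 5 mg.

CrCl = (140 − 51) × 93.9 / (72 × 1.57) = 8357.1 / 113.04 ≈ 73.9 mL/min
CrCl ≈ 74 mL/min.
brovagliptin: 25–84 mL/min → 80% of 2000 mg = 1600 mg.
zenofloxacin: 45–79 mL/min → 75% of 600 mg = 450 mg.
Total = 1600 + 450 = 2050 mg.

2050 mg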